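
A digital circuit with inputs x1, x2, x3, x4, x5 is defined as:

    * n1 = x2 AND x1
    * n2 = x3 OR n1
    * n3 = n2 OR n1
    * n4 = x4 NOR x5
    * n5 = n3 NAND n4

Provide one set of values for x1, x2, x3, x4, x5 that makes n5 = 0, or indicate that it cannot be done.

n5 = n3 NAND n4 must be 0, so both n3 = 1 and n4 = 1.
n3 = n2 OR n1 must be 1, so at least one of n2, n1 is 1.
Check with x1=0, x2=1, x3=1, x4=0, x5=0:
n1 = x2 AND x1 = 1 AND 0 = 0
n2 = x3 OR n1 = 1 OR 0 = 1
n3 = n2 OR n1 = 1 OR 0 = 1
n4 = x4 NOR x5 = 0 NOR 0 = 1
n5 = n3 NAND n4 = 1 NAND 1 = 0
So n5 = 0 as required.

x1=0, x2=1, x3=1, x4=0, x5=0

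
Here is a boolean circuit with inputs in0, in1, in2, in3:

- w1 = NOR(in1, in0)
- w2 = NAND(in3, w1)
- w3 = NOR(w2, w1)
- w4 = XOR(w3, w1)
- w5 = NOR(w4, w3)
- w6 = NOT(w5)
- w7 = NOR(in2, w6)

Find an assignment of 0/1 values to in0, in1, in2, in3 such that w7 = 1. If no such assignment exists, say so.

in0=1 in1=1 in2=0 in3=0

w7 = NOR(in2, w6) must be 1, so both in2 = 0 and w6 = 0.
Check with in0=1 in1=1 in2=0 in3=0:
w1 = NOR(in1, in0) = NOR(1, 1) = 0
w2 = NAND(in3, w1) = NAND(0, 0) = 1
w3 = NOR(w2, w1) = NOR(1, 0) = 0
w4 = XOR(w3, w1) = XOR(0, 0) = 0
w5 = NOR(w4, w3) = NOR(0, 0) = 1
w6 = NOT(w5) = NOT 1 = 0
w7 = NOR(in2, w6) = NOR(0, 0) = 1
So w7 = 1 as required.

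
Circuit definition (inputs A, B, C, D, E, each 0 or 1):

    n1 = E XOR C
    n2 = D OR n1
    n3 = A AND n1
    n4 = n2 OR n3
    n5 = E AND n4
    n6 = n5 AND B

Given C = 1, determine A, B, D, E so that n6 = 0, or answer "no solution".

Check with C = 1 and A=1, B=0, D=1, E=1:
n1 = E XOR C = 1 XOR 1 = 0
n2 = D OR n1 = 1 OR 0 = 1
n3 = A AND n1 = 1 AND 0 = 0
n4 = n2 OR n3 = 1 OR 0 = 1
n5 = E AND n4 = 1 AND 1 = 1
n6 = n5 AND B = 1 AND 0 = 0
So n6 = 0.

A=1, B=0, D=1, E=1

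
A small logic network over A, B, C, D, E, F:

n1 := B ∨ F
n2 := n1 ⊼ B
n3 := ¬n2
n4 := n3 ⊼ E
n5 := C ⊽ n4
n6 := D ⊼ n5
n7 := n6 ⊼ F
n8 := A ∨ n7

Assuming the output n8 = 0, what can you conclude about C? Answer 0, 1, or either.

either

Both values of C occur among assignments with n8 = 0:
  C=0: A=0, B=0, C=0, D=0, E=0, F=1
  C=1: A=0, B=0, C=1, D=0, E=0, F=1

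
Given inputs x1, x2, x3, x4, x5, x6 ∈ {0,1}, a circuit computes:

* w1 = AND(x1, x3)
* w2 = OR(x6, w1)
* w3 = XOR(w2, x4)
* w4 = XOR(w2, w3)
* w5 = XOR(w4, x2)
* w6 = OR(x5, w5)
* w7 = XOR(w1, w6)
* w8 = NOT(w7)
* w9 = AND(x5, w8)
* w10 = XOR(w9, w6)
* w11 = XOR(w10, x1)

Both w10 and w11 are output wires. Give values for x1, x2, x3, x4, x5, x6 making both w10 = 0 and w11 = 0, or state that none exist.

Check with x1=0, x2=0, x3=0, x4=0, x5=0, x6=0:
w1 = AND(x1, x3) = AND(0, 0) = 0
w2 = OR(x6, w1) = OR(0, 0) = 0
w3 = XOR(w2, x4) = XOR(0, 0) = 0
w4 = XOR(w2, w3) = XOR(0, 0) = 0
w5 = XOR(w4, x2) = XOR(0, 0) = 0
w6 = OR(x5, w5) = OR(0, 0) = 0
w7 = XOR(w1, w6) = XOR(0, 0) = 0
w8 = NOT(w7) = NOT 0 = 1
w9 = AND(x5, w8) = AND(0, 1) = 0
w10 = XOR(w9, w6) = XOR(0, 0) = 0
w11 = XOR(w10, x1) = XOR(0, 0) = 0
So w10 = 0 and w11 = 0.

x1=0, x2=0, x3=0, x4=0, x5=0, x6=0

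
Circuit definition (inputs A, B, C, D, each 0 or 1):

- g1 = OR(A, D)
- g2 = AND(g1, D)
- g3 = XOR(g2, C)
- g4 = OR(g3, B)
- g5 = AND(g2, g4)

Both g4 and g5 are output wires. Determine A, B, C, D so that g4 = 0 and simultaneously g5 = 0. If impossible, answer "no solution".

A=1, B=0, C=0, D=0

Check with A=1, B=0, C=0, D=0:
g1 = OR(A, D) = OR(1, 0) = 1
g2 = AND(g1, D) = AND(1, 0) = 0
g3 = XOR(g2, C) = XOR(0, 0) = 0
g4 = OR(g3, B) = OR(0, 0) = 0
g5 = AND(g2, g4) = AND(0, 0) = 0
So g4 = 0 and g5 = 0.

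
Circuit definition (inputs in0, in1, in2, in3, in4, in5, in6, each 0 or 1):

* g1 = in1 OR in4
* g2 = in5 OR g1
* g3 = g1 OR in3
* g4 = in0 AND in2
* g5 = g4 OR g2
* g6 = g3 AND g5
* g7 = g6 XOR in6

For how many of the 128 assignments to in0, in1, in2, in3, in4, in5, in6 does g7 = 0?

g7 = g6 XOR in6 must be 0, so g6 and in6 are equal.
Enumerating the 128 input combinations, 64 give g7 = 0 and 64 give g7 = 1.

64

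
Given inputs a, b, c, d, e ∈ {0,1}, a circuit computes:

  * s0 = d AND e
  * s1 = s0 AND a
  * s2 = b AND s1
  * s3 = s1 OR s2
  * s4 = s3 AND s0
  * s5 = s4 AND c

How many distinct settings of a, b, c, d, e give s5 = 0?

30

s5 = s4 AND c must be 0, so at least one of s4, c is 0.
Enumerating the 32 input combinations, 30 give s5 = 0 and 2 give s5 = 1.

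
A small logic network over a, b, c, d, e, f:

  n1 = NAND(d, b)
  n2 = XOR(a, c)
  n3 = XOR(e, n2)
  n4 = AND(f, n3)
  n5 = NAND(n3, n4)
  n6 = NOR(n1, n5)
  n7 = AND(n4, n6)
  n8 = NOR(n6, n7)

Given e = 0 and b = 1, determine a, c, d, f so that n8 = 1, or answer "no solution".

Check with e = 0 and b = 1 and a=1, c=1, d=0, f=0:
n1 = NAND(d, b) = NAND(0, 1) = 1
n2 = XOR(a, c) = XOR(1, 1) = 0
n3 = XOR(e, n2) = XOR(0, 0) = 0
n4 = AND(f, n3) = AND(0, 0) = 0
n5 = NAND(n3, n4) = NAND(0, 0) = 1
n6 = NOR(n1, n5) = NOR(1, 1) = 0
n7 = AND(n4, n6) = AND(0, 0) = 0
n8 = NOR(n6, n7) = NOR(0, 0) = 1
So n8 = 1.

a=1, c=1, d=0, f=0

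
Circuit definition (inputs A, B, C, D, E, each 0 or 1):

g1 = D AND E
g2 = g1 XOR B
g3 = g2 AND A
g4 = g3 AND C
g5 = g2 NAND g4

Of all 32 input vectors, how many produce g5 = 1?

g5 = g2 NAND g4 must be 1, so at least one of g2, g4 is 0.
Enumerating the 32 input combinations, 28 give g5 = 1 and 4 give g5 = 0.

28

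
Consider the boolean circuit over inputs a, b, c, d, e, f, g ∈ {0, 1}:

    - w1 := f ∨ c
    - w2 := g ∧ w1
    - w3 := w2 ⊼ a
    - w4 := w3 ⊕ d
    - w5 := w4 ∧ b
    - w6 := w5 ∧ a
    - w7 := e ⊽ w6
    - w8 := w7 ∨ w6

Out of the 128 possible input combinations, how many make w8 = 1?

w8 = w7 ∨ w6 must be 1, so at least one of w7, w6 is 1.
Enumerating the 128 input combinations, 72 give w8 = 1 and 56 give w8 = 0.

72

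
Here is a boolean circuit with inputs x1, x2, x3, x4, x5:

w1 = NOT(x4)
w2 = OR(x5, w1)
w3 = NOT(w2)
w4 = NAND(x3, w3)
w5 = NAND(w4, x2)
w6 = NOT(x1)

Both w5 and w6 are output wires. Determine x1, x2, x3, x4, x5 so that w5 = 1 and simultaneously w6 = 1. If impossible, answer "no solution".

Check with x1=0, x2=0, x3=1, x4=1, x5=0:
w1 = NOT(x4) = NOT 1 = 0
w2 = OR(x5, w1) = OR(0, 0) = 0
w3 = NOT(w2) = NOT 0 = 1
w4 = NAND(x3, w3) = NAND(1, 1) = 0
w5 = NAND(w4, x2) = NAND(0, 0) = 1
w6 = NOT(x1) = NOT 0 = 1
So w5 = 1 and w6 = 1.

x1=0, x2=0, x3=1, x4=1, x5=0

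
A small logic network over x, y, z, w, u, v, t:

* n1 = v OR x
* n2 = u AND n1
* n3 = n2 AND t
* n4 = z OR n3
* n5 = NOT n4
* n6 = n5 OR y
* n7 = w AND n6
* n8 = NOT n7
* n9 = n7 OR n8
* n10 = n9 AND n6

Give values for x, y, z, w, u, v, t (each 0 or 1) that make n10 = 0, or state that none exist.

x=1, y=0, z=1, w=0, u=0, v=1, t=1

n10 = n9 AND n6 must be 0, so at least one of n9, n6 is 0.
Check with x=1, y=0, z=1, w=0, u=0, v=1, t=1:
n1 = v OR x = 1 OR 1 = 1
n2 = u AND n1 = 0 AND 1 = 0
n3 = n2 AND t = 0 AND 1 = 0
n4 = z OR n3 = 1 OR 0 = 1
n5 = NOT n4 = NOT 1 = 0
n6 = n5 OR y = 0 OR 0 = 0
n7 = w AND n6 = 0 AND 0 = 0
n8 = NOT n7 = NOT 0 = 1
n9 = n7 OR n8 = 0 OR 1 = 1
n10 = n9 AND n6 = 1 AND 0 = 0
So n10 = 0 as required.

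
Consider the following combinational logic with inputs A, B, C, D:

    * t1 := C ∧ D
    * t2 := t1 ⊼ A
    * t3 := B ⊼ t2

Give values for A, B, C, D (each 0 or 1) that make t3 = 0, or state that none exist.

t3 = B ⊼ t2 must be 0, so both B = 1 and t2 = 1.
Check with A=0 B=1 C=0 D=0:
t1 = C ∧ D = 0 ∧ 0 = 0
t2 = t1 ⊼ A = 0 ⊼ 0 = 1
t3 = B ⊼ t2 = 1 ⊼ 1 = 0
So t3 = 0 as required.

A=0 B=1 C=0 D=0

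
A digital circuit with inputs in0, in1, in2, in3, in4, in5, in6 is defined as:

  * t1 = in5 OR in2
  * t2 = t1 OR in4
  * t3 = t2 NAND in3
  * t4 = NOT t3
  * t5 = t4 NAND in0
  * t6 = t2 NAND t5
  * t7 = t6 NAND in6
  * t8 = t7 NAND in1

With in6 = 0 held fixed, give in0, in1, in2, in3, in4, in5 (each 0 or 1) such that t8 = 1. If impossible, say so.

t8 = t7 NAND in1 must be 1, so at least one of t7, in1 is 0.
Check with in6 = 0 and in0=1, in1=0, in2=1, in3=0, in4=1, in5=1:
t1 = in5 OR in2 = 1 OR 1 = 1
t2 = t1 OR in4 = 1 OR 1 = 1
t3 = t2 NAND in3 = 1 NAND 0 = 1
t4 = NOT t3 = NOT 1 = 0
t5 = t4 NAND in0 = 0 NAND 1 = 1
t6 = t2 NAND t5 = 1 NAND 1 = 0
t7 = t6 NAND in6 = 0 NAND 0 = 1
t8 = t7 NAND in1 = 1 NAND 0 = 1
So t8 = 1.

in0=1, in1=0, in2=1, in3=0, in4=1, in5=1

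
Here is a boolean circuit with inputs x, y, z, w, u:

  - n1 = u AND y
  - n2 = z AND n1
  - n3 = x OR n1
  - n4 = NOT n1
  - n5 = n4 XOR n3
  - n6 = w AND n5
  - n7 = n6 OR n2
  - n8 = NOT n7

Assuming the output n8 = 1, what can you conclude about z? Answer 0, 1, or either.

Both values of z occur among assignments with n8 = 1:
  z=0: x=0, y=0, z=0, w=0, u=0
  z=1: x=0, y=0, z=1, w=0, u=0

either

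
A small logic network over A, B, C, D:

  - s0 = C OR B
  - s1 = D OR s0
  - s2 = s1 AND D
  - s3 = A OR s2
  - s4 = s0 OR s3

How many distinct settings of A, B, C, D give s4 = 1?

15

s4 = s0 OR s3 must be 1, so at least one of s0, s3 is 1.
Enumerating the 16 input combinations, 15 give s4 = 1 and 1 give s4 = 0.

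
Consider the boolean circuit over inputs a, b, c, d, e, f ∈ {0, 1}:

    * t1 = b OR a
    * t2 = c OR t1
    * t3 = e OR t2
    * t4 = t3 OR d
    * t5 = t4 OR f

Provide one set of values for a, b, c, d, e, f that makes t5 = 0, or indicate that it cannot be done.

a=0, b=0, c=0, d=0, e=0, f=0

Check with a=0, b=0, c=0, d=0, e=0, f=0:
t1 = b OR a = 0 OR 0 = 0
t2 = c OR t1 = 0 OR 0 = 0
t3 = e OR t2 = 0 OR 0 = 0
t4 = t3 OR d = 0 OR 0 = 0
t5 = t4 OR f = 0 OR 0 = 0
So t5 = 0 as required.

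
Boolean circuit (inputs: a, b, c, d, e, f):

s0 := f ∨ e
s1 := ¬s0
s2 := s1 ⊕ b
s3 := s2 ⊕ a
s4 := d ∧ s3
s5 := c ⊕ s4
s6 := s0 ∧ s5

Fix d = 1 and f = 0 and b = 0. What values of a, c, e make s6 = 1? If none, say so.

a=0 c=1 e=1

s6 = s0 ∧ s5 must be 1, so both s0 = 1 and s5 = 1.
s0 = f ∨ e must be 1, so at least one of f, e is 1.
Check with d = 1 and f = 0 and b = 0 and a=0, c=1, e=1:
s0 = f ∨ e = 0 ∨ 1 = 1
s1 = ¬s0 = ¬1 = 0
s2 = s1 ⊕ b = 0 ⊕ 0 = 0
s3 = s2 ⊕ a = 0 ⊕ 0 = 0
s4 = d ∧ s3 = 1 ∧ 0 = 0
s5 = c ⊕ s4 = 1 ⊕ 0 = 1
s6 = s0 ∧ s5 = 1 ∧ 1 = 1
So s6 = 1.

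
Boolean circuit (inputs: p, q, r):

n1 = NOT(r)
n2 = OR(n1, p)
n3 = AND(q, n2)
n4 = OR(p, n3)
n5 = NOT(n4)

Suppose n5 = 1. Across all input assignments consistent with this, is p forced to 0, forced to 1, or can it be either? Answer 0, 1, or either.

0

n5 = NOT(n4) must be 1, so n4 = 0.
n4 = OR(p, n3) must be 0, so both p = 0 and n3 = 0.
Every assignment with n5 = 1 has p = 0; there are 3 such assignment(s).
  p=0, q=0, r=0
  p=0, q=0, r=1
  p=0, q=1, r=1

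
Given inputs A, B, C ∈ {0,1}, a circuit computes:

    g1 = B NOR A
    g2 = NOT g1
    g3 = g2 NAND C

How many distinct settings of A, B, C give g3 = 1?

g3 = g2 NAND C must be 1, so at least one of g2, C is 0.
Satisfying assignments:
  A=0, B=0, C=0
  A=0, B=0, C=1
  A=0, B=1, C=0
  A=1, B=0, C=0
  A=1, B=1, C=0

5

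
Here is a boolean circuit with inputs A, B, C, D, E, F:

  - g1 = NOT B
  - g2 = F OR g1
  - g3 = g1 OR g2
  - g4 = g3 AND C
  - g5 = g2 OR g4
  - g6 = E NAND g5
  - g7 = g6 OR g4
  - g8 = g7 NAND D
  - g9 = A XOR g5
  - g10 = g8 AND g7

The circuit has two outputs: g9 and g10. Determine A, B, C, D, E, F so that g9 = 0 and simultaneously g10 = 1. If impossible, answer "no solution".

Check with A=1 B=1 C=1 D=0 E=1 F=1:
g1 = NOT B = NOT 1 = 0
g2 = F OR g1 = 1 OR 0 = 1
g3 = g1 OR g2 = 0 OR 1 = 1
g4 = g3 AND C = 1 AND 1 = 1
g5 = g2 OR g4 = 1 OR 1 = 1
g6 = E NAND g5 = 1 NAND 1 = 0
g7 = g6 OR g4 = 0 OR 1 = 1
g8 = g7 NAND D = 1 NAND 0 = 1
g9 = A XOR g5 = 1 XOR 1 = 0
g10 = g8 AND g7 = 1 AND 1 = 1
So g9 = 0 and g10 = 1.

A=1 B=1 C=1 D=0 E=1 F=1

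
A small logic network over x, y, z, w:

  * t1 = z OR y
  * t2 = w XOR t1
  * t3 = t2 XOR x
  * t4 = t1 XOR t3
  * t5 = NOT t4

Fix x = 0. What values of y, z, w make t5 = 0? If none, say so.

y=1 z=1 w=1

t5 = NOT t4 must be 0, so t4 = 1.
t4 = t1 XOR t3 must be 1, so t1 and t3 differ.
Check with x = 0 and y=1, z=1, w=1:
t1 = z OR y = 1 OR 1 = 1
t2 = w XOR t1 = 1 XOR 1 = 0
t3 = t2 XOR x = 0 XOR 0 = 0
t4 = t1 XOR t3 = 1 XOR 0 = 1
t5 = NOT t4 = NOT 1 = 0
So t5 = 0.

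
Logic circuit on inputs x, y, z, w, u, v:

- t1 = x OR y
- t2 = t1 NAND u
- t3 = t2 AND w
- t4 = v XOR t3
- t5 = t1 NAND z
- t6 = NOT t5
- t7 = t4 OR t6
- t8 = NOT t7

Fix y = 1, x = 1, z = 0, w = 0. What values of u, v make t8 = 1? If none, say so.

t8 = NOT t7 must be 1, so t7 = 0.
t7 = t4 OR t6 must be 0, so both t4 = 0 and t6 = 0.
Check with y = 1, x = 1, z = 0, w = 0 and u=0, v=0:
t1 = x OR y = 1 OR 1 = 1
t2 = t1 NAND u = 1 NAND 0 = 1
t3 = t2 AND w = 1 AND 0 = 0
t4 = v XOR t3 = 0 XOR 0 = 0
t5 = t1 NAND z = 1 NAND 0 = 1
t6 = NOT t5 = NOT 1 = 0
t7 = t4 OR t6 = 0 OR 0 = 0
t8 = NOT t7 = NOT 0 = 1
So t8 = 1.

u=0, v=0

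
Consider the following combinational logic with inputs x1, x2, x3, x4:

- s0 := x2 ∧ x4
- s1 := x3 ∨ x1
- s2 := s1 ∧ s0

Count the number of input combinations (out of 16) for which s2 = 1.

s2 = s1 ∧ s0 must be 1, so both s1 = 1 and s0 = 1.
s1 = x3 ∨ x1 must be 1, so at least one of x3, x1 is 1.
Satisfying assignments:
  x1=0, x2=1, x3=1, x4=1
  x1=1, x2=1, x3=0, x4=1
  x1=1, x2=1, x3=1, x4=1

3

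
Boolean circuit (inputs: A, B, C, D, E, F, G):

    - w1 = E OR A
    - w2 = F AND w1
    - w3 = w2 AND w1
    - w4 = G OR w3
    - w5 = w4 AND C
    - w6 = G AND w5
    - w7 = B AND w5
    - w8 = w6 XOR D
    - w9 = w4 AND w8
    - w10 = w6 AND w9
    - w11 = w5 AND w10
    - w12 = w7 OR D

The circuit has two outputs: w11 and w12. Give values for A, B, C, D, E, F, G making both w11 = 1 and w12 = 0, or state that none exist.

Check with A=1 B=0 C=1 D=0 E=1 F=1 G=1:
w1 = E OR A = 1 OR 1 = 1
w2 = F AND w1 = 1 AND 1 = 1
w3 = w2 AND w1 = 1 AND 1 = 1
w4 = G OR w3 = 1 OR 1 = 1
w5 = w4 AND C = 1 AND 1 = 1
w6 = G AND w5 = 1 AND 1 = 1
w7 = B AND w5 = 0 AND 1 = 0
w8 = w6 XOR D = 1 XOR 0 = 1
w9 = w4 AND w8 = 1 AND 1 = 1
w10 = w6 AND w9 = 1 AND 1 = 1
w11 = w5 AND w10 = 1 AND 1 = 1
w12 = w7 OR D = 0 OR 0 = 0
So w11 = 1 and w12 = 0.

A=1 B=0 C=1 D=0 E=1 F=1 G=1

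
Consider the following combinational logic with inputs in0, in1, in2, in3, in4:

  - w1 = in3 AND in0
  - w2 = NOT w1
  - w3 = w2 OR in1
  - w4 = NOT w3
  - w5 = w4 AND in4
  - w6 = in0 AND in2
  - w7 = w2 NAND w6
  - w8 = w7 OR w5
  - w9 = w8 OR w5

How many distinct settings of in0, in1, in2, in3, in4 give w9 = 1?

w9 = w8 OR w5 must be 1, so at least one of w8, w5 is 1.
Enumerating the 32 input combinations, 28 give w9 = 1 and 4 give w9 = 0.

28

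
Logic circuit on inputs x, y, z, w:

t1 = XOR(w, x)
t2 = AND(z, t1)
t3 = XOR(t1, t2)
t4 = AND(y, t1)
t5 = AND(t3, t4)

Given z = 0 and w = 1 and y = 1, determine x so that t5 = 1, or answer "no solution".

Check with z = 0 and w = 1 and y = 1 and x=0:
t1 = XOR(w, x) = XOR(1, 0) = 1
t2 = AND(z, t1) = AND(0, 1) = 0
t3 = XOR(t1, t2) = XOR(1, 0) = 1
t4 = AND(y, t1) = AND(1, 1) = 1
t5 = AND(t3, t4) = AND(1, 1) = 1
So t5 = 1.

x=0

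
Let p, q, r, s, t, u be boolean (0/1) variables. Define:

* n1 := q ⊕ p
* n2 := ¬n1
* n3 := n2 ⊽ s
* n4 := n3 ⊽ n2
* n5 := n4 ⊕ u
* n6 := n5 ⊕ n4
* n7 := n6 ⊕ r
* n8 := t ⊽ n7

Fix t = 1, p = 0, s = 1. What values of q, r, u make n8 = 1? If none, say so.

no solution exists

With t = 1, p = 0, s = 1 fixed, none of the 8 settings of q, r, u give n8 = 1.
For example, with q=0, r=1, u=0:
n1 = q ⊕ p = 0 ⊕ 0 = 0
n2 = ¬n1 = ¬0 = 1
n3 = n2 ⊽ s = 1 ⊽ 1 = 0
n4 = n3 ⊽ n2 = 0 ⊽ 1 = 0
n5 = n4 ⊕ u = 0 ⊕ 0 = 0
n6 = n5 ⊕ n4 = 0 ⊕ 0 = 0
n7 = n6 ⊕ r = 0 ⊕ 1 = 1
n8 = t ⊽ n7 = 1 ⊽ 1 = 0
giving n8 = 0 ≠ 1.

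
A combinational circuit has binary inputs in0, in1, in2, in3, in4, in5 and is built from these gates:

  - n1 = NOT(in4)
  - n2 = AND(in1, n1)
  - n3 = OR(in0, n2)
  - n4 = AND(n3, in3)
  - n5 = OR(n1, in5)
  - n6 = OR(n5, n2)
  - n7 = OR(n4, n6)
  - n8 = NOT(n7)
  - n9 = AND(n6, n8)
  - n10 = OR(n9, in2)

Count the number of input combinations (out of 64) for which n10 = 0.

32

n10 = OR(n9, in2) must be 0, so both n9 = 0 and in2 = 0.
n9 = AND(n6, n8) must be 0, so at least one of n6, n8 is 0.
Enumerating the 64 input combinations, 32 give n10 = 0 and 32 give n10 = 1.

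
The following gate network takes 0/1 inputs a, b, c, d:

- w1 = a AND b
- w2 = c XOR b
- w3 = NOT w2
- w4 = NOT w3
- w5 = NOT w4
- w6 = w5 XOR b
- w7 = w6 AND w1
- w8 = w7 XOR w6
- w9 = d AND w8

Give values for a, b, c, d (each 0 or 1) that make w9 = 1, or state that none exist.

w9 = d AND w8 must be 1, so both d = 1 and w8 = 1.
w8 = w7 XOR w6 must be 1, so w7 and w6 differ.
Check with a=1, b=0, c=0, d=1:
w1 = a AND b = 1 AND 0 = 0
w2 = c XOR b = 0 XOR 0 = 0
w3 = NOT w2 = NOT 0 = 1
w4 = NOT w3 = NOT 1 = 0
w5 = NOT w4 = NOT 0 = 1
w6 = w5 XOR b = 1 XOR 0 = 1
w7 = w6 AND w1 = 1 AND 0 = 0
w8 = w7 XOR w6 = 0 XOR 1 = 1
w9 = d AND w8 = 1 AND 1 = 1
So w9 = 1 as required.

a=1, b=0, c=0, d=1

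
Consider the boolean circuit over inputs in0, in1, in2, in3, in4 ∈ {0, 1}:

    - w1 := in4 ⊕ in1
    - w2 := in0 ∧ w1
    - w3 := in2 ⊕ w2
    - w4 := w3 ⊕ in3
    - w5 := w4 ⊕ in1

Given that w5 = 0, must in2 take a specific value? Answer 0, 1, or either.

either

Both values of in2 occur among assignments with w5 = 0:
  in2=0: in0=0, in1=0, in2=0, in3=0, in4=0
  in2=1: in0=0, in1=0, in2=1, in3=1, in4=0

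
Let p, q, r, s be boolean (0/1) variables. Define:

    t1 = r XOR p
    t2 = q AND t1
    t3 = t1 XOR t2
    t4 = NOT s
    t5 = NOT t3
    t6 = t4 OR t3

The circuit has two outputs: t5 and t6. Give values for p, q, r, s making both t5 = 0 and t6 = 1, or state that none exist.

p=1 q=0 r=0 s=1

Check with p=1 q=0 r=0 s=1:
t1 = r XOR p = 0 XOR 1 = 1
t2 = q AND t1 = 0 AND 1 = 0
t3 = t1 XOR t2 = 1 XOR 0 = 1
t4 = NOT s = NOT 1 = 0
t5 = NOT t3 = NOT 1 = 0
t6 = t4 OR t3 = 0 OR 1 = 1
So t5 = 0 and t6 = 1.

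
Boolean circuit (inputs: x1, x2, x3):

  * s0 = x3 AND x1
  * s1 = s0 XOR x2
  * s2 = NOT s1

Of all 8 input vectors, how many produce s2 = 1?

s2 = NOT s1 must be 1, so s1 = 0.
s1 = s0 XOR x2 must be 0, so s0 and x2 are equal.
Satisfying assignments:
  x1=0, x2=0, x3=0
  x1=0, x2=0, x3=1
  x1=1, x2=0, x3=0
  x1=1, x2=1, x3=1

4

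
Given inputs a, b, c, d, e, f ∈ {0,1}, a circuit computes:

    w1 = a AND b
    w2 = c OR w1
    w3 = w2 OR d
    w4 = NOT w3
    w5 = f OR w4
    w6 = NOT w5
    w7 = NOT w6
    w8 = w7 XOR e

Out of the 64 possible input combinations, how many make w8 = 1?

w8 = w7 XOR e must be 1, so w7 and e differ.
Enumerating the 64 input combinations, 32 give w8 = 1 and 32 give w8 = 0.

32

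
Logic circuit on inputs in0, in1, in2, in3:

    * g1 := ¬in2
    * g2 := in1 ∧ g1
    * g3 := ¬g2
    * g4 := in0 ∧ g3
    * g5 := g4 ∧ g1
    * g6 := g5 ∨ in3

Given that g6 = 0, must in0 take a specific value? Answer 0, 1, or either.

Both values of in0 occur among assignments with g6 = 0:
  in0=0: in0=0, in1=0, in2=0, in3=0
  in0=1: in0=1, in1=0, in2=1, in3=0

either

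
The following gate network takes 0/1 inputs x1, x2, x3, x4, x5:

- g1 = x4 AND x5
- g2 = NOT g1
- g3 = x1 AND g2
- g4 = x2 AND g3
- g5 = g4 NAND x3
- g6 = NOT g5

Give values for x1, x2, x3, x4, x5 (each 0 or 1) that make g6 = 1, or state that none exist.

g6 = NOT g5 must be 1, so g5 = 0.
Check with x1=1, x2=1, x3=1, x4=0, x5=0:
g1 = x4 AND x5 = 0 AND 0 = 0
g2 = NOT g1 = NOT 0 = 1
g3 = x1 AND g2 = 1 AND 1 = 1
g4 = x2 AND g3 = 1 AND 1 = 1
g5 = g4 NAND x3 = 1 NAND 1 = 0
g6 = NOT g5 = NOT 0 = 1
So g6 = 1 as required.

x1=1, x2=1, x3=1, x4=0, x5=0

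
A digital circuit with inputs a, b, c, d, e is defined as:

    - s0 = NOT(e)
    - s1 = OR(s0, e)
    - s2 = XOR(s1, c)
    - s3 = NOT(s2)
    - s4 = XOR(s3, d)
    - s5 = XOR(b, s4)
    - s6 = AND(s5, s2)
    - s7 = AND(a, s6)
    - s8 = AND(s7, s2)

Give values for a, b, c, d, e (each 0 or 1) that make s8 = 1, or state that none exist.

a=1, b=0, c=0, d=1, e=1

s8 = AND(s7, s2) must be 1, so both s7 = 1 and s2 = 1.
Check with a=1, b=0, c=0, d=1, e=1:
s0 = NOT(e) = NOT 1 = 0
s1 = OR(s0, e) = OR(0, 1) = 1
s2 = XOR(s1, c) = XOR(1, 0) = 1
s3 = NOT(s2) = NOT 1 = 0
s4 = XOR(s3, d) = XOR(0, 1) = 1
s5 = XOR(b, s4) = XOR(0, 1) = 1
s6 = AND(s5, s2) = AND(1, 1) = 1
s7 = AND(a, s6) = AND(1, 1) = 1
s8 = AND(s7, s2) = AND(1, 1) = 1
So s8 = 1 as required.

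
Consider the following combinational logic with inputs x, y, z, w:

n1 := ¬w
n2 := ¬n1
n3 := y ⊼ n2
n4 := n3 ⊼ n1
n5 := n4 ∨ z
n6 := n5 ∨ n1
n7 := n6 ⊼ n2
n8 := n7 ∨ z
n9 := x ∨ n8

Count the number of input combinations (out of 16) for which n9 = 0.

n9 = x ∨ n8 must be 0, so both x = 0 and n8 = 0.
n8 = n7 ∨ z must be 0, so both n7 = 0 and z = 0.
Satisfying assignments:
  x=0, y=0, z=0, w=1
  x=0, y=1, z=0, w=1

2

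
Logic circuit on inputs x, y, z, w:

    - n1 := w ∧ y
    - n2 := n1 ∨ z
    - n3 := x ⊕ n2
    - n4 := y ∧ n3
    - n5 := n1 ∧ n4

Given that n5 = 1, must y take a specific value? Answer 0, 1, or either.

1

n5 = n1 ∧ n4 must be 1, so both n1 = 1 and n4 = 1.
n1 = w ∧ y must be 1, so both w = 1 and y = 1.
Every assignment with n5 = 1 has y = 1; there are 2 such assignment(s).
  x=0, y=1, z=0, w=1
  x=0, y=1, z=1, w=1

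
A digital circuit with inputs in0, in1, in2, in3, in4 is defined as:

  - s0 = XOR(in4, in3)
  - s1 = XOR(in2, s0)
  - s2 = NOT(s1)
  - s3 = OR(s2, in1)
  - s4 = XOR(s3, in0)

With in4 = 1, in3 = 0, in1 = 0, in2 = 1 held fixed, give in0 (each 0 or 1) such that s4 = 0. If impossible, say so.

s4 = XOR(s3, in0) must be 0, so s3 and in0 are equal.
Check with in4 = 1, in3 = 0, in1 = 0, in2 = 1 and in0=1:
s0 = XOR(in4, in3) = XOR(1, 0) = 1
s1 = XOR(in2, s0) = XOR(1, 1) = 0
s2 = NOT(s1) = NOT 0 = 1
s3 = OR(s2, in1) = OR(1, 0) = 1
s4 = XOR(s3, in0) = XOR(1, 1) = 0
So s4 = 0.

in0=1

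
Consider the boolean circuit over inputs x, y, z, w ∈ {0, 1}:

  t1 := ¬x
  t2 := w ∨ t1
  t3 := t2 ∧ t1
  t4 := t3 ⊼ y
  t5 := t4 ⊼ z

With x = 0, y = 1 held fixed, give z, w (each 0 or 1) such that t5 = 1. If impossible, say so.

z=0 w=0

t5 = t4 ⊼ z must be 1, so at least one of t4, z is 0.
Check with x = 0, y = 1 and z=0, w=0:
t1 = ¬x = ¬0 = 1
t2 = w ∨ t1 = 0 ∨ 1 = 1
t3 = t2 ∧ t1 = 1 ∧ 1 = 1
t4 = t3 ⊼ y = 1 ⊼ 1 = 0
t5 = t4 ⊼ z = 0 ⊼ 0 = 1
So t5 = 1.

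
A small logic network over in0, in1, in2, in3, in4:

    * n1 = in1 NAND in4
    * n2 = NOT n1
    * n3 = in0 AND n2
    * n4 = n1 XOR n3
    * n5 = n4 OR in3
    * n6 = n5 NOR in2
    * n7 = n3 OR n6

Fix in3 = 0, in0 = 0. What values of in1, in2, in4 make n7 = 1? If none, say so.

n7 = n3 OR n6 must be 1, so at least one of n3, n6 is 1.
Check with in3 = 0, in0 = 0 and in1=1, in2=0, in4=1:
n1 = in1 NAND in4 = 1 NAND 1 = 0
n2 = NOT n1 = NOT 0 = 1
n3 = in0 AND n2 = 0 AND 1 = 0
n4 = n1 XOR n3 = 0 XOR 0 = 0
n5 = n4 OR in3 = 0 OR 0 = 0
n6 = n5 NOR in2 = 0 NOR 0 = 1
n7 = n3 OR n6 = 0 OR 1 = 1
So n7 = 1.

in1=1 in2=0 in4=1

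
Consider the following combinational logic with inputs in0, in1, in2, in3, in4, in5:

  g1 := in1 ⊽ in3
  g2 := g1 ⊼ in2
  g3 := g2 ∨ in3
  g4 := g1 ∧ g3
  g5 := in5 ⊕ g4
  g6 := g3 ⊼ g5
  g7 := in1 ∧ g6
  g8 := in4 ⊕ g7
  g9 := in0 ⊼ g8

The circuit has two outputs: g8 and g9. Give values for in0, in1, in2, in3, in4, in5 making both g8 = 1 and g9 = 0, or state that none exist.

Check with in0=1, in1=1, in2=0, in3=1, in4=1, in5=1:
g1 = in1 ⊽ in3 = 1 ⊽ 1 = 0
g2 = g1 ⊼ in2 = 0 ⊼ 0 = 1
g3 = g2 ∨ in3 = 1 ∨ 1 = 1
g4 = g1 ∧ g3 = 0 ∧ 1 = 0
g5 = in5 ⊕ g4 = 1 ⊕ 0 = 1
g6 = g3 ⊼ g5 = 1 ⊼ 1 = 0
g7 = in1 ∧ g6 = 1 ∧ 0 = 0
g8 = in4 ⊕ g7 = 1 ⊕ 0 = 1
g9 = in0 ⊼ g8 = 1 ⊼ 1 = 0
So g8 = 1 and g9 = 0.

in0=1, in1=1, in2=0, in3=1, in4=1, in5=1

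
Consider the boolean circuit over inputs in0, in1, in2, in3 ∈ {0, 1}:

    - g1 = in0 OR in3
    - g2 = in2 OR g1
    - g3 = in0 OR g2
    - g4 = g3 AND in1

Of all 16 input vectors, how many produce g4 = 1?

g4 = g3 AND in1 must be 1, so both g3 = 1 and in1 = 1.
g3 = in0 OR g2 must be 1, so at least one of in0, g2 is 1.
Enumerating the 16 input combinations, 7 give g4 = 1 and 9 give g4 = 0.

7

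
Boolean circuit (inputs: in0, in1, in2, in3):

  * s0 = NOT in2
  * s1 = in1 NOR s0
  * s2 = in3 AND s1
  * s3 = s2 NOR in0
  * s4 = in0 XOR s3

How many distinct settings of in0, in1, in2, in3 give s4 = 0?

1

s4 = in0 XOR s3 must be 0, so in0 and s3 are equal.
Satisfying assignments:
  in0=0, in1=0, in2=1, in3=1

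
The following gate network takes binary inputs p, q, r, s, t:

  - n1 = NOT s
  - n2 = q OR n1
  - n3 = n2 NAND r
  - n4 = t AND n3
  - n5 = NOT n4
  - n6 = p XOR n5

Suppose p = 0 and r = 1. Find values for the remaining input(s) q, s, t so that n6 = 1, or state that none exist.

q=1 s=1 t=0

n6 = p XOR n5 must be 1, so p and n5 differ.
Check with p = 0 and r = 1 and q=1, s=1, t=0:
n1 = NOT s = NOT 1 = 0
n2 = q OR n1 = 1 OR 0 = 1
n3 = n2 NAND r = 1 NAND 1 = 0
n4 = t AND n3 = 0 AND 0 = 0
n5 = NOT n4 = NOT 0 = 1
n6 = p XOR n5 = 0 XOR 1 = 1
So n6 = 1.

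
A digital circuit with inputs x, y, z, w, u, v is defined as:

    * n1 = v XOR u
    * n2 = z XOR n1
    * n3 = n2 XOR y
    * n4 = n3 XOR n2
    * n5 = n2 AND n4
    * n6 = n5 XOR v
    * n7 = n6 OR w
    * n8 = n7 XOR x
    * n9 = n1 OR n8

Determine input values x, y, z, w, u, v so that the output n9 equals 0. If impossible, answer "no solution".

x=1, y=0, z=0, w=1, u=1, v=1

Check with x=1, y=0, z=0, w=1, u=1, v=1:
n1 = v XOR u = 1 XOR 1 = 0
n2 = z XOR n1 = 0 XOR 0 = 0
n3 = n2 XOR y = 0 XOR 0 = 0
n4 = n3 XOR n2 = 0 XOR 0 = 0
n5 = n2 AND n4 = 0 AND 0 = 0
n6 = n5 XOR v = 0 XOR 1 = 1
n7 = n6 OR w = 1 OR 1 = 1
n8 = n7 XOR x = 1 XOR 1 = 0
n9 = n1 OR n8 = 0 OR 0 = 0
So n9 = 0 as required.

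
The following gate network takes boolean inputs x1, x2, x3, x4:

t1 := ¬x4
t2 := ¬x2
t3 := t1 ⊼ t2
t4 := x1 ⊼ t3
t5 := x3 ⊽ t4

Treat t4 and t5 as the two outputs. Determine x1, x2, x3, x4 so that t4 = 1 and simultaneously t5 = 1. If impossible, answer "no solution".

Across all 16 input combinations, none give both t4 = 1 and t5 = 1.

no solution exists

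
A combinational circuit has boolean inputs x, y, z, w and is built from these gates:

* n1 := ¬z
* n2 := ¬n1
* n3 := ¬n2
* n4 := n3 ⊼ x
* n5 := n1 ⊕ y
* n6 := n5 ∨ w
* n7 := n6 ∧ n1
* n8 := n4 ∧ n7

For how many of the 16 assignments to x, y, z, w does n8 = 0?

n8 = n4 ∧ n7 must be 0, so at least one of n4, n7 is 0.
Enumerating the 16 input combinations, 13 give n8 = 0 and 3 give n8 = 1.

13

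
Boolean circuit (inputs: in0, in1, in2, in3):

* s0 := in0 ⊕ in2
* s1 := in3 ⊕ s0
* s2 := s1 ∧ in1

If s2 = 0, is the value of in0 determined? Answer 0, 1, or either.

Both values of in0 occur among assignments with s2 = 0:
  in0=0: in0=0, in1=0, in2=0, in3=0
  in0=1: in0=1, in1=0, in2=0, in3=0

either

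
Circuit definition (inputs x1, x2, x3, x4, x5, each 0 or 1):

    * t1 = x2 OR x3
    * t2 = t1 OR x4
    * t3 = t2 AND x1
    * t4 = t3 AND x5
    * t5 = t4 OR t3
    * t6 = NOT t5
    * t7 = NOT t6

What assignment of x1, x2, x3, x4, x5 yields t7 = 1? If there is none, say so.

x1=1, x2=1, x3=1, x4=0, x5=0

t7 = NOT t6 must be 1, so t6 = 0.
t6 = NOT t5 must be 0, so t5 = 1.
Check with x1=1, x2=1, x3=1, x4=0, x5=0:
t1 = x2 OR x3 = 1 OR 1 = 1
t2 = t1 OR x4 = 1 OR 0 = 1
t3 = t2 AND x1 = 1 AND 1 = 1
t4 = t3 AND x5 = 1 AND 0 = 0
t5 = t4 OR t3 = 0 OR 1 = 1
t6 = NOT t5 = NOT 1 = 0
t7 = NOT t6 = NOT 0 = 1
So t7 = 1 as required.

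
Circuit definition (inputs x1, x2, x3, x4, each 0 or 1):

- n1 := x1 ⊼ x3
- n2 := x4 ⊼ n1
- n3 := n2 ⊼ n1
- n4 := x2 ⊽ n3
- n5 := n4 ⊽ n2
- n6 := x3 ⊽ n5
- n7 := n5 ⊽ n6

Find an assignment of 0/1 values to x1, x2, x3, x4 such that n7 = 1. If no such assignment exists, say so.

x1=1 x2=0 x3=1 x4=1

n7 = n5 ⊽ n6 must be 1, so both n5 = 0 and n6 = 0.
n5 = n4 ⊽ n2 must be 0, so at least one of n4, n2 is 1.
n6 = x3 ⊽ n5 must be 0, so at least one of x3, n5 is 1.
Check with x1=1 x2=0 x3=1 x4=1:
n1 = x1 ⊼ x3 = 1 ⊼ 1 = 0
n2 = x4 ⊼ n1 = 1 ⊼ 0 = 1
n3 = n2 ⊼ n1 = 1 ⊼ 0 = 1
n4 = x2 ⊽ n3 = 0 ⊽ 1 = 0
n5 = n4 ⊽ n2 = 0 ⊽ 1 = 0
n6 = x3 ⊽ n5 = 1 ⊽ 0 = 0
n7 = n5 ⊽ n6 = 0 ⊽ 0 = 1
So n7 = 1 as required.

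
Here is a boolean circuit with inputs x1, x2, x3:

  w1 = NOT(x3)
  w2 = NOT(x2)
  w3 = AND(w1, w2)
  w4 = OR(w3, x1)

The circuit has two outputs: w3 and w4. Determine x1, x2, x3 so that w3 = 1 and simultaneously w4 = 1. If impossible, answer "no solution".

x1=1, x2=0, x3=0

Check with x1=1, x2=0, x3=0:
w1 = NOT(x3) = NOT 0 = 1
w2 = NOT(x2) = NOT 0 = 1
w3 = AND(w1, w2) = AND(1, 1) = 1
w4 = OR(w3, x1) = OR(1, 1) = 1
So w3 = 1 and w4 = 1.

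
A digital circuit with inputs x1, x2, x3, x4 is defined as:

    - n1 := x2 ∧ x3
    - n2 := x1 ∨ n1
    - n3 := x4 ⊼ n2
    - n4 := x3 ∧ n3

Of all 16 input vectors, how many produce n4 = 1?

5

n4 = x3 ∧ n3 must be 1, so both x3 = 1 and n3 = 1.
Enumerating the 16 input combinations, 5 give n4 = 1 and 11 give n4 = 0.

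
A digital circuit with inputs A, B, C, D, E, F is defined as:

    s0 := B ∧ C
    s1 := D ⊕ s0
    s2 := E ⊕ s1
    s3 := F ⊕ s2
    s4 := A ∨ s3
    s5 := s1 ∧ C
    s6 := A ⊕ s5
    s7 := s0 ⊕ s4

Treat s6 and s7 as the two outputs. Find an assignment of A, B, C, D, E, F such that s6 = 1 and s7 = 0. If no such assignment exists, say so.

A=1 B=1 C=1 D=1 E=0 F=1

Check with A=1 B=1 C=1 D=1 E=0 F=1:
s0 = B ∧ C = 1 ∧ 1 = 1
s1 = D ⊕ s0 = 1 ⊕ 1 = 0
s2 = E ⊕ s1 = 0 ⊕ 0 = 0
s3 = F ⊕ s2 = 1 ⊕ 0 = 1
s4 = A ∨ s3 = 1 ∨ 1 = 1
s5 = s1 ∧ C = 0 ∧ 1 = 0
s6 = A ⊕ s5 = 1 ⊕ 0 = 1
s7 = s0 ⊕ s4 = 1 ⊕ 1 = 0
So s6 = 1 and s7 = 0.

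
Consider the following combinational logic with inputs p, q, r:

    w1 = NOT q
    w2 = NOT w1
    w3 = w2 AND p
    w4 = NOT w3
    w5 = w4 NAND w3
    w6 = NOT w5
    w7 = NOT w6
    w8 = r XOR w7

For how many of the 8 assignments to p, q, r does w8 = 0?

4

w8 = r XOR w7 must be 0, so r and w7 are equal.
Enumerating the 8 input combinations, 4 give w8 = 0 and 4 give w8 = 1.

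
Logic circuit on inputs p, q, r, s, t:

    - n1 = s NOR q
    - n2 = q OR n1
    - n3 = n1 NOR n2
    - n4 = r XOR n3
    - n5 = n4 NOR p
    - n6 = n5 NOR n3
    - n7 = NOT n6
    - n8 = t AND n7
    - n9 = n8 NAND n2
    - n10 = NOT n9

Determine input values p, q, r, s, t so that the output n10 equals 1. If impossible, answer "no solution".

p=0 q=1 r=0 s=0 t=1

Check with p=0 q=1 r=0 s=0 t=1:
n1 = s NOR q = 0 NOR 1 = 0
n2 = q OR n1 = 1 OR 0 = 1
n3 = n1 NOR n2 = 0 NOR 1 = 0
n4 = r XOR n3 = 0 XOR 0 = 0
n5 = n4 NOR p = 0 NOR 0 = 1
n6 = n5 NOR n3 = 1 NOR 0 = 0
n7 = NOT n6 = NOT 0 = 1
n8 = t AND n7 = 1 AND 1 = 1
n9 = n8 NAND n2 = 1 NAND 1 = 0
n10 = NOT n9 = NOT 0 = 1
So n10 = 1 as required.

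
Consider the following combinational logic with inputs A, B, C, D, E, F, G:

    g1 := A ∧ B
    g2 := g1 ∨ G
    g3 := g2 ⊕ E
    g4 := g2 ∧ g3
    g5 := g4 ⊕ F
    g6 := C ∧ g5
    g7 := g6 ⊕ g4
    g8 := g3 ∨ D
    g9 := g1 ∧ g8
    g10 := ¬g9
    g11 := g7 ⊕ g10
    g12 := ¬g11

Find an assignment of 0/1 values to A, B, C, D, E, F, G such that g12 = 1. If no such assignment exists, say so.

g12 = ¬g11 must be 1, so g11 = 0.
g11 = g7 ⊕ g10 must be 0, so g7 and g10 are equal.
Check with A=0, B=1, C=1, D=0, E=0, F=1, G=1:
g1 = A ∧ B = 0 ∧ 1 = 0
g2 = g1 ∨ G = 0 ∨ 1 = 1
g3 = g2 ⊕ E = 1 ⊕ 0 = 1
g4 = g2 ∧ g3 = 1 ∧ 1 = 1
g5 = g4 ⊕ F = 1 ⊕ 1 = 0
g6 = C ∧ g5 = 1 ∧ 0 = 0
g7 = g6 ⊕ g4 = 0 ⊕ 1 = 1
g8 = g3 ∨ D = 1 ∨ 0 = 1
g9 = g1 ∧ g8 = 0 ∧ 1 = 0
g10 = ¬g9 = ¬0 = 1
g11 = g7 ⊕ g10 = 1 ⊕ 1 = 0
g12 = ¬g11 = ¬0 = 1
So g12 = 1 as required.

A=0, B=1, C=1, D=0, E=0, F=1, G=1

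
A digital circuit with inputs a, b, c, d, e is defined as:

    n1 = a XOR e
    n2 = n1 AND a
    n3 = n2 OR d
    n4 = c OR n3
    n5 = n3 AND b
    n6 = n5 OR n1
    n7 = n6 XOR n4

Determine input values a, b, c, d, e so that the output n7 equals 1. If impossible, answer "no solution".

n7 = n6 XOR n4 must be 1, so n6 and n4 differ.
Check with a=0, b=1, c=1, d=0, e=0:
n1 = a XOR e = 0 XOR 0 = 0
n2 = n1 AND a = 0 AND 0 = 0
n3 = n2 OR d = 0 OR 0 = 0
n4 = c OR n3 = 1 OR 0 = 1
n5 = n3 AND b = 0 AND 1 = 0
n6 = n5 OR n1 = 0 OR 0 = 0
n7 = n6 XOR n4 = 0 XOR 1 = 1
So n7 = 1 as required.

a=0, b=1, c=1, d=0, e=0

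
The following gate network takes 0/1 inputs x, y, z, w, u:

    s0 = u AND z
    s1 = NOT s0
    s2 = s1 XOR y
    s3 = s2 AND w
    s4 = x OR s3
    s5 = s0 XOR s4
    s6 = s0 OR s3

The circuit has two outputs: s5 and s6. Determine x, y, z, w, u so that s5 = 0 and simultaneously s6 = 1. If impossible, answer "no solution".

x=1, y=1, z=1, w=0, u=1

Check with x=1, y=1, z=1, w=0, u=1:
s0 = u AND z = 1 AND 1 = 1
s1 = NOT s0 = NOT 1 = 0
s2 = s1 XOR y = 0 XOR 1 = 1
s3 = s2 AND w = 1 AND 0 = 0
s4 = x OR s3 = 1 OR 0 = 1
s5 = s0 XOR s4 = 1 XOR 1 = 0
s6 = s0 OR s3 = 1 OR 0 = 1
So s5 = 0 and s6 = 1.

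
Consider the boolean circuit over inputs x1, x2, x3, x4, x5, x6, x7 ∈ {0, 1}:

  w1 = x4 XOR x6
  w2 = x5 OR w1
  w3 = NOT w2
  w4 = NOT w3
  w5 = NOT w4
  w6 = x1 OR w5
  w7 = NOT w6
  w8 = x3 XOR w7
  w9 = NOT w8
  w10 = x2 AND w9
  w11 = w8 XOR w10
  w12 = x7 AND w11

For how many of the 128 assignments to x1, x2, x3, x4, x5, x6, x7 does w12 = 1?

w12 = x7 AND w11 must be 1, so both x7 = 1 and w11 = 1.
Enumerating the 128 input combinations, 48 give w12 = 1 and 80 give w12 = 0.

48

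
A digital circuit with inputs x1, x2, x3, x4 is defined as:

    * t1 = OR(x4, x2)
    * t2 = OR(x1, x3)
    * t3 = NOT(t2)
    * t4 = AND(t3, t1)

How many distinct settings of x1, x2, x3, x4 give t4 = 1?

t4 = AND(t3, t1) must be 1, so both t3 = 1 and t1 = 1.
Enumerating the 16 input combinations, 3 give t4 = 1 and 13 give t4 = 0.

3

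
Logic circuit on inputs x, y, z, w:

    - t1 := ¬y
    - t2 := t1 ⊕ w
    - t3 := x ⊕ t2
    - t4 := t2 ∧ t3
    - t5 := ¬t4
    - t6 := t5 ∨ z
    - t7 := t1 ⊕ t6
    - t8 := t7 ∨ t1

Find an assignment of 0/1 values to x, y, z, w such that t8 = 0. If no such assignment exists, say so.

x=0 y=1 z=0 w=1

Check with x=0 y=1 z=0 w=1:
t1 = ¬y = ¬1 = 0
t2 = t1 ⊕ w = 0 ⊕ 1 = 1
t3 = x ⊕ t2 = 0 ⊕ 1 = 1
t4 = t2 ∧ t3 = 1 ∧ 1 = 1
t5 = ¬t4 = ¬1 = 0
t6 = t5 ∨ z = 0 ∨ 0 = 0
t7 = t1 ⊕ t6 = 0 ⊕ 0 = 0
t8 = t7 ∨ t1 = 0 ∨ 0 = 0
So t8 = 0 as required.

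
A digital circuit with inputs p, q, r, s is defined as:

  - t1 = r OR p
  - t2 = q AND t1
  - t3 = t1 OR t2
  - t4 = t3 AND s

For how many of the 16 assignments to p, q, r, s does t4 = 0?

10

t4 = t3 AND s must be 0, so at least one of t3, s is 0.
Enumerating the 16 input combinations, 10 give t4 = 0 and 6 give t4 = 1.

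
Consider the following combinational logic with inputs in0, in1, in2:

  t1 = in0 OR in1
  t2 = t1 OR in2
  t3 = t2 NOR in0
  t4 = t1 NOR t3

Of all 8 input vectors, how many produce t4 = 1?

1

t4 = t1 NOR t3 must be 1, so both t1 = 0 and t3 = 0.
Satisfying assignments:
  in0=0, in1=0, in2=1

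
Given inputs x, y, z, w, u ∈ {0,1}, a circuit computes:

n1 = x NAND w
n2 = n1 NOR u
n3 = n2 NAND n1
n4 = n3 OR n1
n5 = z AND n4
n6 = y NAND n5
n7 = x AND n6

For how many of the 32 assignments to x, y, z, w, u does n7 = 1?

12

n7 = x AND n6 must be 1, so both x = 1 and n6 = 1.
Enumerating the 32 input combinations, 12 give n7 = 1 and 20 give n7 = 0.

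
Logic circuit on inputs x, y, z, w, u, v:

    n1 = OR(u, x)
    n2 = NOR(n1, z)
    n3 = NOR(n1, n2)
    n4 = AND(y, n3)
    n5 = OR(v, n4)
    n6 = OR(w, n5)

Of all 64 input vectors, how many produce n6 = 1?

n6 = OR(w, n5) must be 1, so at least one of w, n5 is 1.
Enumerating the 64 input combinations, 49 give n6 = 1 and 15 give n6 = 0.

49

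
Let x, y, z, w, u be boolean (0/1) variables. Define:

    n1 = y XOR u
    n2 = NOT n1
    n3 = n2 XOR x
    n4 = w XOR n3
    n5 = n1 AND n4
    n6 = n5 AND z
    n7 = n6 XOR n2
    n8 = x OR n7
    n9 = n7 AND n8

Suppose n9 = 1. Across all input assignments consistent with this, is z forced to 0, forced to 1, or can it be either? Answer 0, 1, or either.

either

Both values of z occur among assignments with n9 = 1:
  z=0: x=0, y=0, z=0, w=0, u=0
  z=1: x=0, y=0, z=1, w=0, u=0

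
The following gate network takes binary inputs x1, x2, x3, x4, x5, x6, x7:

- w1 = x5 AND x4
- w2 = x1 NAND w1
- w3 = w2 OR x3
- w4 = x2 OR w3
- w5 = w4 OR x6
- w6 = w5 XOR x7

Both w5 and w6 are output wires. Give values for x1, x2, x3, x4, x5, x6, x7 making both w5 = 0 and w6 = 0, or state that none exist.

x1=1, x2=0, x3=0, x4=1, x5=1, x6=0, x7=0

Check with x1=1, x2=0, x3=0, x4=1, x5=1, x6=0, x7=0:
w1 = x5 AND x4 = 1 AND 1 = 1
w2 = x1 NAND w1 = 1 NAND 1 = 0
w3 = w2 OR x3 = 0 OR 0 = 0
w4 = x2 OR w3 = 0 OR 0 = 0
w5 = w4 OR x6 = 0 OR 0 = 0
w6 = w5 XOR x7 = 0 XOR 0 = 0
So w5 = 0 and w6 = 0.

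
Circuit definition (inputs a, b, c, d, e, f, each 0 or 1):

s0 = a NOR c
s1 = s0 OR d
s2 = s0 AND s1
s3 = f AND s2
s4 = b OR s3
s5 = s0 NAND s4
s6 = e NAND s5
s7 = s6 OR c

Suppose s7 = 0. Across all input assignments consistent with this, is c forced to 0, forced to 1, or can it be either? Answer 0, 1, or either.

s7 = s6 OR c must be 0, so both s6 = 0 and c = 0.
Every assignment with s7 = 0 has c = 0; there are 10 such assignment(s).

0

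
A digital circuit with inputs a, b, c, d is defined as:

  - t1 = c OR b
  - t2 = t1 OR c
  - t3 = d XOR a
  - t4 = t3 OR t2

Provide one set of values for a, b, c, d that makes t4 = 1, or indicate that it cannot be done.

t4 = t3 OR t2 must be 1, so at least one of t3, t2 is 1.
Check with a=1, b=0, c=1, d=0:
t1 = c OR b = 1 OR 0 = 1
t2 = t1 OR c = 1 OR 1 = 1
t3 = d XOR a = 0 XOR 1 = 1
t4 = t3 OR t2 = 1 OR 1 = 1
So t4 = 1 as required.

a=1, b=0, c=1, d=0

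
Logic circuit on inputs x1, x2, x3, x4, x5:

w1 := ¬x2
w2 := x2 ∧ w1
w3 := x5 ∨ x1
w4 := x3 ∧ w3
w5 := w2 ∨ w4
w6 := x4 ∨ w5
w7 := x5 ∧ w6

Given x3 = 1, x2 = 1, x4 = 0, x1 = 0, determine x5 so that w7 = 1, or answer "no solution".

Check with x3 = 1, x2 = 1, x4 = 0, x1 = 0 and x5=1:
w1 = ¬x2 = ¬1 = 0
w2 = x2 ∧ w1 = 1 ∧ 0 = 0
w3 = x5 ∨ x1 = 1 ∨ 0 = 1
w4 = x3 ∧ w3 = 1 ∧ 1 = 1
w5 = w2 ∨ w4 = 0 ∨ 1 = 1
w6 = x4 ∨ w5 = 0 ∨ 1 = 1
w7 = x5 ∧ w6 = 1 ∧ 1 = 1
So w7 = 1.

x5=1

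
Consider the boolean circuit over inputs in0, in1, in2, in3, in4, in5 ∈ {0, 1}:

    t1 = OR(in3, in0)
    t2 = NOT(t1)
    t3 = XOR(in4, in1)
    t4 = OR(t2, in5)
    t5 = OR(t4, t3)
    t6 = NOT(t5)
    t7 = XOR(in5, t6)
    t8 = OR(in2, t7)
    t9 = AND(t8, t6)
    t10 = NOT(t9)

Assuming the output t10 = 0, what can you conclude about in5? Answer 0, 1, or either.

t10 = NOT(t9) must be 0, so t9 = 1.
Every assignment with t10 = 0 has in5 = 0; there are 12 such assignment(s).

0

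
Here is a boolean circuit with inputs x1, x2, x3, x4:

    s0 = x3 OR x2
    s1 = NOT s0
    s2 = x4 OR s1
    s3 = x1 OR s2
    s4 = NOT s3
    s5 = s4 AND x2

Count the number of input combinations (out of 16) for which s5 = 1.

2

s5 = s4 AND x2 must be 1, so both s4 = 1 and x2 = 1.
s4 = NOT s3 must be 1, so s3 = 0.
Satisfying assignments:
  x1=0, x2=1, x3=0, x4=0
  x1=0, x2=1, x3=1, x4=0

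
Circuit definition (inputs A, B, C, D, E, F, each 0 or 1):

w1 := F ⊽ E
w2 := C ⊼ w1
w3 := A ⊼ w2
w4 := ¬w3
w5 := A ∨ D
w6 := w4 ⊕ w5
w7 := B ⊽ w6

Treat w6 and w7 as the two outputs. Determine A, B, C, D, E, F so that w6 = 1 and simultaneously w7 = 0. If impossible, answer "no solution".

Check with A=0, B=0, C=0, D=1, E=0, F=1:
w1 = F ⊽ E = 1 ⊽ 0 = 0
w2 = C ⊼ w1 = 0 ⊼ 0 = 1
w3 = A ⊼ w2 = 0 ⊼ 1 = 1
w4 = ¬w3 = ¬1 = 0
w5 = A ∨ D = 0 ∨ 1 = 1
w6 = w4 ⊕ w5 = 0 ⊕ 1 = 1
w7 = B ⊽ w6 = 0 ⊽ 1 = 0
So w6 = 1 and w7 = 0.

A=0, B=0, C=0, D=1, E=0, F=1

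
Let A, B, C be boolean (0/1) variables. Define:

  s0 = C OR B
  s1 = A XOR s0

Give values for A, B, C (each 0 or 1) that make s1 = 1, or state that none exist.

A=1, B=0, C=0

s1 = A XOR s0 must be 1, so A and s0 differ.
Check with A=1, B=0, C=0:
s0 = C OR B = 0 OR 0 = 0
s1 = A XOR s0 = 1 XOR 0 = 1
So s1 = 1 as required.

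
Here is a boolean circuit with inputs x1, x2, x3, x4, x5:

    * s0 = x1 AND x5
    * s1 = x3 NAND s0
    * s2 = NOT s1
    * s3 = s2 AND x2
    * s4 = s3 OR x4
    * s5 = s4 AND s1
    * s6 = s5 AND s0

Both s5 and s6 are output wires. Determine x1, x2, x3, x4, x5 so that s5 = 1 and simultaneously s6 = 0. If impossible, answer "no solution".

Check with x1=1 x2=0 x3=0 x4=1 x5=0:
s0 = x1 AND x5 = 1 AND 0 = 0
s1 = x3 NAND s0 = 0 NAND 0 = 1
s2 = NOT s1 = NOT 1 = 0
s3 = s2 AND x2 = 0 AND 0 = 0
s4 = s3 OR x4 = 0 OR 1 = 1
s5 = s4 AND s1 = 1 AND 1 = 1
s6 = s5 AND s0 = 1 AND 0 = 0
So s5 = 1 and s6 = 0.

x1=1 x2=0 x3=0 x4=1 x5=0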